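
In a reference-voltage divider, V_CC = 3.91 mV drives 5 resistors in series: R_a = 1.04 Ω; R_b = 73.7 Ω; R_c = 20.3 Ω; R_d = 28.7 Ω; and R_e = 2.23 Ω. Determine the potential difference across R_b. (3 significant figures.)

V ≈ 2.29 mV

Series total: ΣR = 1.04 + 73.7 + 20.3 + 28.7 + 2.23 = 126.0 Ω.
V = V_CC · R/ΣR = 3.91 × 0.5851 = 2.288 mV.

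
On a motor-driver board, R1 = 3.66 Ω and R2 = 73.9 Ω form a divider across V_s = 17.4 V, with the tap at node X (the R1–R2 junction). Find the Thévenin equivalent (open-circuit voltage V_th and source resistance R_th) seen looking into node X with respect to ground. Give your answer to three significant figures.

V_th ≈ 16.6 V, R_th ≈ 3.49 Ω

Open-circuit (no load on X): V_th = V_s · R2/(R1 + R2) = 17.4 × 73.9/(3.660 + 73.9) = 16.58 V.
With V_s suppressed (replaced by a short), R_th = R1 ‖ R2 = (3.660 × 73.9)/(3.660 + 73.9) = 3.487 Ω.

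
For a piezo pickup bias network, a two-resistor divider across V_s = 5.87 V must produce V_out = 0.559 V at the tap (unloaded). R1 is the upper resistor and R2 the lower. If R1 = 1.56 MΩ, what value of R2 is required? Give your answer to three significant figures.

R2 ≈ 0.164 MΩ

V_out/V_s = R2/(R1+R2) = 0.09523.
Rearranging, R2 = R1·k/(1−k) = 1.56 × 0.1053 = 0.1642 MΩ.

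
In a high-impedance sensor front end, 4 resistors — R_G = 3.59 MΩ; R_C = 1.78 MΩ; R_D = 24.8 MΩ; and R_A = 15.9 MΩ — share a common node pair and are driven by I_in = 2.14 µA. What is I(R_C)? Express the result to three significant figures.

I ≈ 1.27 µA

ΣG = 1/3.59 + 1/1.78 + 1/24.8 + 1/15.9 = 0.9436.
R_C takes the fraction G_k/ΣG = 0.5618/0.9436 = 0.5954, so I = 2.14 × 0.5954 = 1.274 µA.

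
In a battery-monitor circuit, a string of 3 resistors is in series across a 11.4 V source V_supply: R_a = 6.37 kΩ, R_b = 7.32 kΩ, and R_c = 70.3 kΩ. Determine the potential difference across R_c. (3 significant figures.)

V ≈ 9.54 V

ΣR = 6.37 + 7.32 + 70.3 = 83.99 kΩ.
V = V_supply · R/ΣR = 11.4 × 0.8370 = 9.542 V.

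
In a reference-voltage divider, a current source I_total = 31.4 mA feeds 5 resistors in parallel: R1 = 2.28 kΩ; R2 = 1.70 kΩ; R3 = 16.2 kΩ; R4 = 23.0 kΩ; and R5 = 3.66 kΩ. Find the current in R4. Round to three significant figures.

I ≈ 0.972 mA

Total conductance ΣG = 1/2.28 + 1/1.70 + 1/16.2 + 1/23.0 + 1/3.66 = 1.405 (units of 1/kΩ).
R4 takes the fraction G_k/ΣG = 0.04348/1.405 = 0.03094, so I = 31.4 × 0.03094 = 0.9715 mA.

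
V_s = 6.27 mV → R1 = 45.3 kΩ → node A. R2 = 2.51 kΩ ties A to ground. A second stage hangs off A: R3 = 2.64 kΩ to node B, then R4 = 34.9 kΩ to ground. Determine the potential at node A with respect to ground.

V_A ≈ 0.310 mV

Looking into the second stage from A: R3 + R4 = 37.54 kΩ appears in parallel with R2.
Effective lower resistance at A: R2 ‖ 37.54 = 2.353 kΩ.
First divider: V_A = V_s · 2.353/(45.3 + 2.353) = 0.3096 mV.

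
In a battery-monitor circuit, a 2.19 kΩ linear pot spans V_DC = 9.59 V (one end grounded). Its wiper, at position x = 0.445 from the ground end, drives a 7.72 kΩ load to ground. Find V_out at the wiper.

Lower segment x·R_p = 0.9746 kΩ; upper segment (1−x)·R_p = 1.215 kΩ.
(x·R_p) ‖ R_L = 0.8653 kΩ.
Then V_out = V_DC · 0.8653/(1.215 + 0.8653) = 3.988 V.
(Unloaded: V_out = x·V_DC = 4.27 V.)

V_out ≈ 3.99 V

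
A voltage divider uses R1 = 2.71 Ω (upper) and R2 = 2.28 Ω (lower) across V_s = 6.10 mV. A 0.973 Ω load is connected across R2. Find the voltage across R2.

V_out ≈ 1.23 mV

The load sits in parallel with R2, giving an effective lower resistance R2' = R2·R_L/(R2+R_L) = 0.6820 Ω.
Now apply the divider: V_out = 6.10 × 0.2011 = 1.226 mV.
(Unloaded it would be 2.79 mV; the load pulls it down.)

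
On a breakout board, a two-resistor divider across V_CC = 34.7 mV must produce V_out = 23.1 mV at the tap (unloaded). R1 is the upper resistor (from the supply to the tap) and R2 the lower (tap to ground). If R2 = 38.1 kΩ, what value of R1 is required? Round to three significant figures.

R1 ≈ 19.1 kΩ

The divider ratio is R2/(R1+R2) = 23.1/34.7 = 0.6657.
Rearranging, R1 = R2·(1−k)/k = 38.1 × 0.5022 = 19.13 kΩ.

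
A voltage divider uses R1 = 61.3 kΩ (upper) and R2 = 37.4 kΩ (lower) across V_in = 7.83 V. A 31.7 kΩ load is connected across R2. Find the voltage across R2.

V_out ≈ 1.71 V

R2 ‖ R_L = (37.4 × 31.7)/(37.4 + 31.7) = 17.16 kΩ.
Now apply the divider: V_out = 7.83 × 0.2187 = 1.712 V.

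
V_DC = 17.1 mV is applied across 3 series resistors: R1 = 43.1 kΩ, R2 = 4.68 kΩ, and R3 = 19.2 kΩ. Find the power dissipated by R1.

P ≈ 2.81 nW

ΣR = 66.98 kΩ → I = 17.1/66.98 = 0.2553 µA.
P(R1) = I²·R1 = (0.2553)² × 43.1 = 2.809 nW.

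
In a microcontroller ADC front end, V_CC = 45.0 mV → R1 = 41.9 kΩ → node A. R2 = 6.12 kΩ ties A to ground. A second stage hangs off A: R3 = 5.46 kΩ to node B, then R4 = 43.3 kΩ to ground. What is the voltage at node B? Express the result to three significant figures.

V_B ≈ 4.59 mV

Looking into the second stage from A: R3 + R4 = 48.76 kΩ appears in parallel with R2.
R2 ‖ (R3+R4) = 5.438 kΩ.
V_A = 45.0 × 5.438/(41.9 + 5.438) = 5.169 mV.
V_B = V_A × 0.8880 = 4.590 mV.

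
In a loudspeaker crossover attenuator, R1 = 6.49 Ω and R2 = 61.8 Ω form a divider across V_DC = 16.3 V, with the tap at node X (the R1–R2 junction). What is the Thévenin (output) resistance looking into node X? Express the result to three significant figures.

R_th ≈ 5.87 Ω

Looking into X with the source shorted: R_th = R1·R2/(R1+R2) = 6.490 × 61.8/68.29 = 5.873 Ω.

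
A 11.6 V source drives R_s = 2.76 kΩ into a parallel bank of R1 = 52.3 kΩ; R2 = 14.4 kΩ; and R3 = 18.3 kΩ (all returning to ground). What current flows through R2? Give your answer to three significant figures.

Parallel bank: R_p = 1/(1/52.3 + 1/14.4 + 1/18.3) = 6.983 kΩ.
Node voltage V_A = V_in · R_p/(R_s + R_p) = 11.6 × 0.7167 = 8.314 V.
I(R2) = V_A / R2 = 8.314/14.4 = 0.5774 mA.

I ≈ 0.577 mA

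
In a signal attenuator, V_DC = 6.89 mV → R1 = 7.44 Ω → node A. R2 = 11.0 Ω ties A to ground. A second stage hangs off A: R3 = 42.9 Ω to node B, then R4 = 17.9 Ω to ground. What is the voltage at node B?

Looking into the second stage from A: R3 + R4 = 60.80 Ω appears in parallel with R2.
R2 ‖ (R3+R4) = 9.315 Ω.
V_A = 6.89 × 9.315/(7.44 + 9.315) = 3.830 mV.
Stage 2 is unloaded, so V_B = V_A · R4/(R3+R4) = 3.830 × 17.9/60.80 = 1.128 mV.

V_B ≈ 1.13 mV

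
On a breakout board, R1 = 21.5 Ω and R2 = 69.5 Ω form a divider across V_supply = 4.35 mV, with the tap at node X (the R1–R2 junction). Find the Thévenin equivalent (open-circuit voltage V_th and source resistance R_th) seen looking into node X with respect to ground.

Open-circuit (no load on X): V_th = V_supply · R2/(R1 + R2) = 4.35 × 69.5/(21.50 + 69.5) = 3.322 mV.
Zeroing V_supply shorts the top of R1 to ground, so R_th = R1 ‖ R2 = 16.42 Ω.

V_th ≈ 3.32 mV, R_th ≈ 16.4 Ω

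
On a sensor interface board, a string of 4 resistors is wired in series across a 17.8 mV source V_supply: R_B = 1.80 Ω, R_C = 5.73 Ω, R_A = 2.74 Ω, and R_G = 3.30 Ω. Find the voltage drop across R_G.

Series total: ΣR = 1.80 + 5.73 + 2.74 + 3.30 = 13.57 Ω.
By the voltage-divider rule, V = 17.8 × 3.300/13.57 = 4.329 mV.

V ≈ 4.33 mV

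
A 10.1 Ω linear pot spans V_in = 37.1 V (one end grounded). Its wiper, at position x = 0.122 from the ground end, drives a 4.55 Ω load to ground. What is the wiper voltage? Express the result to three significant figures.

V_out ≈ 3.66 V

The pot divides into 8.868 Ω above the wiper and 1.232 Ω below.
Lower segment in parallel with the load: 1.232 ‖ 4.55 = 0.9696 Ω.
Then V_out = V_in · 0.9696/(8.868 + 0.9696) = 3.657 V.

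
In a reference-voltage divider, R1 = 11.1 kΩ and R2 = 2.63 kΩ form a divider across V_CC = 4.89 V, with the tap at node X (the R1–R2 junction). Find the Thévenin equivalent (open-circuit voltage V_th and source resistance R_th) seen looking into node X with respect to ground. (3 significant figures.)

V_th ≈ 0.937 V, R_th ≈ 2.13 kΩ

V_th is the unloaded tap voltage: V_CC · R2/(R1+R2) = 4.89 × 0.1916 = 0.9367 V.
Looking into X with the source shorted: R_th = R1·R2/(R1+R2) = 11.10 × 2.63/13.73 = 2.126 kΩ.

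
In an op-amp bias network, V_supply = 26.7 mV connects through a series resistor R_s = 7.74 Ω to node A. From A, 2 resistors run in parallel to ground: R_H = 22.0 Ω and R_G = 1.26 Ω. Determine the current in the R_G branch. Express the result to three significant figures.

I ≈ 2.83 mA

Parallel bank: R_p = 1/(1/22.0 + 1/1.26) = 1.192 Ω.
Node voltage V_A = V_supply · R_p/(R_s + R_p) = 26.7 × 0.1334 = 3.563 mV.
Branch current I = V_A/R_G = 3.563/1.26 = 2.827 mA.
(Equivalently: I_total = 2.989 mA, then current-divider fraction G_k/ΣG = 0.9458.)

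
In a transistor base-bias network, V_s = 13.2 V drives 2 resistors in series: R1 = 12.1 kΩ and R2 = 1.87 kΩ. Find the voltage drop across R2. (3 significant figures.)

V ≈ 1.77 V

Total series resistance ΣR = 12.1 + 1.87 = 13.97 kΩ.
By the voltage-divider rule, V = 13.2 × 1.870/13.97 = 1.767 V.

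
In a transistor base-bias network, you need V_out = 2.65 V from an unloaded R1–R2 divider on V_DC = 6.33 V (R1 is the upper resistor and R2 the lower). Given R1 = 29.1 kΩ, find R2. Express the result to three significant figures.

R2 ≈ 21.0 kΩ

Required fraction k = V_out/V_DC = 0.4186.
Rearranging, R2 = R1·k/(1−k) = 29.1 × 0.7201 = 20.96 kΩ.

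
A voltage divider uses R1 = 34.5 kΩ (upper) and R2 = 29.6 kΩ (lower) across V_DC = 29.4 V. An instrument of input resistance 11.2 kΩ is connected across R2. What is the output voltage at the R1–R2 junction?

The load sits in parallel with R2, giving an effective lower resistance R2' = R2·R_L/(R2+R_L) = 8.125 kΩ.
Then V_out = V_DC · R2'/(R1 + R2') = 29.4 × 8.125/42.63 = 5.604 V.

V_out ≈ 5.60 V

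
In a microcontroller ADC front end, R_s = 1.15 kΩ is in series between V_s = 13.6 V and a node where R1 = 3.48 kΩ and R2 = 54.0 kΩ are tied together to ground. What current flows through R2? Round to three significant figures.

I ≈ 0.186 mA

Equivalent of the parallel group: R_p = 3.269 kΩ.
V_A = 13.6 × 3.269/4.419 = 10.06 V.
Branch current I = V_A/R2 = 10.06/54.0 = 0.1863 mA.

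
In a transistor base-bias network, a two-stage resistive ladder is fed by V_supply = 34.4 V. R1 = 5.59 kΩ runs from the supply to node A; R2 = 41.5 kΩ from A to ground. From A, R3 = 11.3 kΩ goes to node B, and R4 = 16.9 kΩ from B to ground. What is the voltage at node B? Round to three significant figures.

Looking into the second stage from A: R3 + R4 = 28.20 kΩ appears in parallel with R2.
R2 ‖ (R3+R4) = 16.79 kΩ.
First divider: V_A = V_supply · 16.79/(5.59 + 16.79) = 25.81 V.
Then the unloaded second divider: V_B = V_A × R4/(R3+R4) = 25.81 × 0.5993 = 15.47 V.

V_B ≈ 15.5 V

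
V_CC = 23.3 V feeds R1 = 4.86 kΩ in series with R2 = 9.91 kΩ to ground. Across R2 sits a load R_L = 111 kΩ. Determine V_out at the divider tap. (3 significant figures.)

V_out ≈ 15.2 V

R2 ‖ R_L = (9.91 × 111)/(9.91 + 111) = 9.098 kΩ.
Voltage divider with the loaded lower leg: V_out = 23.3 × 9.098/(4.86 + 9.098) = 23.3 × 0.6518 = 15.19 V.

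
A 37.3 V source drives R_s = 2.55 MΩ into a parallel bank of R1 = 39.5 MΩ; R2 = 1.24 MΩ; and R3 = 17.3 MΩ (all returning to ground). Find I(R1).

I ≈ 0.289 µA

Equivalent of the parallel group: R_p = 1.124 MΩ.
V_A = 37.3 × 1.124/3.674 = 11.41 V.
I(R1) = V_A / R1 = 11.41/39.5 = 0.2889 µA.
(Equivalently: I_total = 10.15 µA, then current-divider fraction G_k/ΣG = 0.02846.)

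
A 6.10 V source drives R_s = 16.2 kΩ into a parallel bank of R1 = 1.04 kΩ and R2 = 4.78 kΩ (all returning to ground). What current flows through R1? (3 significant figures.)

I ≈ 0.294 mA

Equivalent of the parallel group: R_p = 0.8542 kΩ.
V_A = 6.10 × 0.8542/17.05 = 0.3055 V.
I(R1) = V_A / R1 = 0.3055/1.04 = 0.2938 mA.
(Equivalently: I_total = 0.3577 mA, then current-divider fraction G_k/ΣG = 0.8213.)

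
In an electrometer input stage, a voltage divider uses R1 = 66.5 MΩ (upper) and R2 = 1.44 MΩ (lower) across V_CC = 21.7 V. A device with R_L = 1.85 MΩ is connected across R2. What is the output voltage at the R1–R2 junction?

First combine the lower leg with the load: R2 ‖ R_L = 0.8097 MΩ.
Now apply the divider: V_out = 21.7 × 0.01203 = 0.2610 V.
(Unloaded it would be 0.460 V; the load pulls it down.)

V_out ≈ 0.261 V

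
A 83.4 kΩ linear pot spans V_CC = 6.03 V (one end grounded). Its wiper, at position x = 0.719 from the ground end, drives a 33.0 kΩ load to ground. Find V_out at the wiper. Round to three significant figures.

Split the track: R_lower = x·R_p = 59.96 kΩ, R_upper = (1−x)·R_p = 23.44 kΩ.
R_L loads the lower segment: effective lower R = 21.29 kΩ.
V_out = 6.03 × 21.29/(23.44 + 21.29) = 2.870 V.

V_out ≈ 2.87 V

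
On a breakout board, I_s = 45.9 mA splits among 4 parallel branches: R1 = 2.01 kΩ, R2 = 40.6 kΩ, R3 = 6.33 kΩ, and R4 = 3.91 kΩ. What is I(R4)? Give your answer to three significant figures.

ΣG = 1/2.01 + 1/40.6 + 1/6.33 + 1/3.91 = 0.9359.
Current divider: I(R4) = I_s · G_k/ΣG = 45.9 × (0.2558/0.9359) = 45.9 × 0.2733 = 12.54 mA.

I ≈ 12.5 mA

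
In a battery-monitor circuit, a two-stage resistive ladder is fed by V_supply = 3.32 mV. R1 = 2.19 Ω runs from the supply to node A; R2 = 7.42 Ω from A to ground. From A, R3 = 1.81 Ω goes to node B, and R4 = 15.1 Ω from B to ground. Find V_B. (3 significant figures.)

V_B ≈ 2.08 mV

Looking into the second stage from A: R3 + R4 = 16.91 Ω appears in parallel with R2.
R2 ‖ (R3+R4) = 5.157 Ω.
First divider: V_A = V_supply · 5.157/(2.19 + 5.157) = 2.330 mV.
Stage 2 is unloaded, so V_B = V_A · R4/(R3+R4) = 2.330 × 15.1/16.91 = 2.081 mV.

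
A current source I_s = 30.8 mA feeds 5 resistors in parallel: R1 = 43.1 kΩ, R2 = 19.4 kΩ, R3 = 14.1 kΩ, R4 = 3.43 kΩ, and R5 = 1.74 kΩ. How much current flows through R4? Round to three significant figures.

I ≈ 8.87 mA

ΣG = 1/43.1 + 1/19.4 + 1/14.1 + 1/3.43 + 1/1.74 = 1.012.
By the current-divider rule, I = I_s · G_k/ΣG = 30.8 × 0.2881 = 8.874 mA.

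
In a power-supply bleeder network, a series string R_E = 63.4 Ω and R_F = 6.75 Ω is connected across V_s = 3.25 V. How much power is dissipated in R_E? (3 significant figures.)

P ≈ 0.136 W

Series current I = V_s/ΣR = 3.25/70.15 = 0.04633 A.
V(R_E) = I·R = 2.937 V; P = V·I = 2.937 × 0.04633 = 0.1361 W.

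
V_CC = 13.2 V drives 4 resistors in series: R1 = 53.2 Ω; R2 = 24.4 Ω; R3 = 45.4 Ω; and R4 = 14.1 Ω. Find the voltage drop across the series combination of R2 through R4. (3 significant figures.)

Series total: ΣR = 53.2 + 24.4 + 45.4 + 14.1 = 137.1 Ω.
R_{R2..R4} = 24.4 + 45.4 + 14.1 = 83.90 Ω.
V = V_CC · R/ΣR = 13.2 × 0.6120 = 8.078 V.

V ≈ 8.08 V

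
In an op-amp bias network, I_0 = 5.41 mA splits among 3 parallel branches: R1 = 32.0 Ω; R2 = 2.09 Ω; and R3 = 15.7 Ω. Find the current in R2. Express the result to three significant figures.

Total conductance ΣG = 1/32.0 + 1/2.09 + 1/15.7 = 0.5734 (units of 1/Ω).
Current divider: I(R2) = I_0 · G_k/ΣG = 5.41 × (0.4785/0.5734) = 5.41 × 0.8344 = 4.514 mA.

I ≈ 4.51 mA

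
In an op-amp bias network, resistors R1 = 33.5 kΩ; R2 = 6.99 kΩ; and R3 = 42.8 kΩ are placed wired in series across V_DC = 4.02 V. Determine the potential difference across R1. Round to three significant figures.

V ≈ 1.62 V

ΣR = 33.5 + 6.99 + 42.8 = 83.29 kΩ.
Voltage divider: V = V_DC · (33.50 / 83.29) = 4.02 × 0.4022 = 1.617 V.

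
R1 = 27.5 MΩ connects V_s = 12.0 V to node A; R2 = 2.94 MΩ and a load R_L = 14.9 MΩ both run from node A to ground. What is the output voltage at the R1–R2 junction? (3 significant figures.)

V_out ≈ 0.984 V

First combine the lower leg with the load: R2 ‖ R_L = 2.455 MΩ.
Voltage divider with the loaded lower leg: V_out = 12.0 × 2.455/(27.5 + 2.455) = 12.0 × 0.08197 = 0.9837 V.
(Unloaded it would be 1.16 V; the load pulls it down.)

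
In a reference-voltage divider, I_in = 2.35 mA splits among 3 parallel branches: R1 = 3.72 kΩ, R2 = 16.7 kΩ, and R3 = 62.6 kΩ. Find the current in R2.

I ≈ 0.408 mA

Conductances: ΣG = 1/3.72 + 1/16.7 + 1/62.6 = 0.3447 (1/kΩ).
By the current-divider rule, I = I_in · G_k/ΣG = 2.35 × 0.1737 = 0.4083 mA.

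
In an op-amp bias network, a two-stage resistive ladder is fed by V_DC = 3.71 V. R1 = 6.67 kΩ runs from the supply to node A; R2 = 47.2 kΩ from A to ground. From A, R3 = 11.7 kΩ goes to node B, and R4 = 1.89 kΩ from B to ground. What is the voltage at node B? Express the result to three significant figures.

The second stage (R3 + R4 = 13.59 kΩ) loads node A in parallel with R2.
Effective lower resistance at A: R2 ‖ 13.59 = 10.55 kΩ.
V_A = 3.71 × 10.55/(6.67 + 10.55) = 2.273 V.
Stage 2 is unloaded, so V_B = V_A · R4/(R3+R4) = 2.273 × 1.89/13.59 = 0.3161 V.

V_B ≈ 0.316 V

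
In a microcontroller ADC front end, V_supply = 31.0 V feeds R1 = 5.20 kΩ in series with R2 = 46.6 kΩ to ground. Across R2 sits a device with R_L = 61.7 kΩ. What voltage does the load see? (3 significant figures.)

First combine the lower leg with the load: R2 ‖ R_L = 26.55 kΩ.
Now apply the divider: V_out = 31.0 × 0.8362 = 25.92 V.

V_out ≈ 25.9 V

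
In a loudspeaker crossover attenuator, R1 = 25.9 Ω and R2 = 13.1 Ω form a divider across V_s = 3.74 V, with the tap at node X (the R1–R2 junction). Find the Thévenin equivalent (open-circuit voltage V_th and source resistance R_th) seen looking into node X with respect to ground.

V_th ≈ 1.26 V, R_th ≈ 8.70 Ω

V_th is the unloaded tap voltage: V_s · R2/(R1+R2) = 3.74 × 0.3359 = 1.256 V.
With V_s suppressed (replaced by a short), R_th = R1 ‖ R2 = (25.90 × 13.1)/(25.90 + 13.1) = 8.700 Ω.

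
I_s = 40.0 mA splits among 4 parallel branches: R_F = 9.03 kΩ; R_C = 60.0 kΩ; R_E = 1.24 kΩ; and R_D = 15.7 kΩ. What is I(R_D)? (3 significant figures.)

I ≈ 2.55 mA

Total conductance ΣG = 1/9.03 + 1/60.0 + 1/1.24 + 1/15.7 = 0.9976 (units of 1/kΩ).
R_D takes the fraction G_k/ΣG = 0.06369/0.9976 = 0.06385, so I = 40.0 × 0.06385 = 2.554 mA.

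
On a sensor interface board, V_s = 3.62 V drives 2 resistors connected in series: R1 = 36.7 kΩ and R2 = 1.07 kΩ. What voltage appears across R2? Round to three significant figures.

V ≈ 0.103 V

Total series resistance ΣR = 36.7 + 1.07 = 37.77 kΩ.
V = V_s · R/ΣR = 3.62 × 0.02833 = 0.1026 V.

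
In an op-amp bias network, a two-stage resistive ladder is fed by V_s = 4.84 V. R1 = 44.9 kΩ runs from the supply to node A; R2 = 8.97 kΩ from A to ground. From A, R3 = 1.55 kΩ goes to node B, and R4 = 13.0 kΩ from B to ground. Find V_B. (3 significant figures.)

V_B ≈ 0.476 V

Node A sees R2 in parallel with the series input of stage 2, R3 + R4 = 14.55 kΩ.
Effective lower resistance at A: R2 ‖ 14.55 = 5.549 kΩ.
V_A = 4.84 × 5.549/(44.9 + 5.549) = 0.5324 V.
V_B = V_A × 0.8935 = 0.4757 V.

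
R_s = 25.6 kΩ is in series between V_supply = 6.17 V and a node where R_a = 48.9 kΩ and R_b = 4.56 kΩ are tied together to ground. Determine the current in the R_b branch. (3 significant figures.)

I ≈ 0.190 mA

Equivalent of the parallel group: R_p = 4.171 kΩ.
V_A = 6.17 × 4.171/29.77 = 0.8644 V.
Branch current I = V_A/R_b = 0.8644/4.56 = 0.1896 mA.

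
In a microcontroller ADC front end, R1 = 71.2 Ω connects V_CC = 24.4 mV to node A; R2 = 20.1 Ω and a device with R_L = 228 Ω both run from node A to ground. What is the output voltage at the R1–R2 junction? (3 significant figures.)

V_out ≈ 5.03 mV

First combine the lower leg with the load: R2 ‖ R_L = 18.47 Ω.
Now apply the divider: V_out = 24.4 × 0.2060 = 5.026 mV.
(Unloaded it would be 5.37 mV; the load pulls it down.)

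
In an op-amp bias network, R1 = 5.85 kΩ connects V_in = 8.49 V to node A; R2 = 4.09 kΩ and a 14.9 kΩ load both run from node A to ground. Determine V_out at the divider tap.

The load sits in parallel with R2, giving an effective lower resistance R2' = R2·R_L/(R2+R_L) = 3.209 kΩ.
Voltage divider with the loaded lower leg: V_out = 8.49 × 3.209/(5.85 + 3.209) = 8.49 × 0.3542 = 3.008 V.

V_out ≈ 3.01 V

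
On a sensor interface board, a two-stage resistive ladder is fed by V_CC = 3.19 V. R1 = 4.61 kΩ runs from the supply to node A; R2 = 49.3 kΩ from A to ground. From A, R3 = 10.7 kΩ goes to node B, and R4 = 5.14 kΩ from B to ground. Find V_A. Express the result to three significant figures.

V_A ≈ 2.30 V

Node A sees R2 in parallel with the series input of stage 2, R3 + R4 = 15.84 kΩ.
Effective lower resistance at A: R2 ‖ 15.84 = 11.99 kΩ.
First divider: V_A = V_CC · 11.99/(4.61 + 11.99) = 2.304 V.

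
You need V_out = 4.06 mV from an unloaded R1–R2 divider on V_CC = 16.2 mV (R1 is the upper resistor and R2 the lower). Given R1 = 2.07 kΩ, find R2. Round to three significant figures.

Required fraction k = V_out/V_CC = 0.2506.
R2 = R1 · 0.2506/(1 − 0.2506) = 0.6923 kΩ.

R2 ≈ 0.692 kΩ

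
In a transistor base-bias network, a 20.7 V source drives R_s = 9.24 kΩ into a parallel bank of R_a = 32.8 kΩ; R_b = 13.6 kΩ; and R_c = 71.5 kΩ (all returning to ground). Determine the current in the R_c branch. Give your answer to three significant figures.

I ≈ 0.138 mA

Equivalent of the parallel group: R_p = 8.474 kΩ.
V_A by voltage divider: V_A = 20.7 × 8.474/(9.24 + 8.474) = 9.903 V.
Branch current I = V_A/R_c = 9.903/71.5 = 0.1385 mA.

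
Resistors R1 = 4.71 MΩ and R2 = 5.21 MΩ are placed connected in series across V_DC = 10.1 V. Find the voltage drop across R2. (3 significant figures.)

ΣR = 4.71 + 5.21 = 9.920 MΩ.
Voltage divider: V = V_DC · (5.210 / 9.920) = 10.1 × 0.5252 = 5.305 V.

V ≈ 5.30 V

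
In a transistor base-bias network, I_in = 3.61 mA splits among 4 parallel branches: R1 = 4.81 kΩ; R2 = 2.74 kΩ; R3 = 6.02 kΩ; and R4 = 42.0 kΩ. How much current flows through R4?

Conductances: ΣG = 1/4.81 + 1/2.74 + 1/6.02 + 1/42.0 = 0.7628 (1/kΩ).
By the current-divider rule, I = I_in · G_k/ΣG = 3.61 × 0.03121 = 0.1127 mA.

I ≈ 0.113 mA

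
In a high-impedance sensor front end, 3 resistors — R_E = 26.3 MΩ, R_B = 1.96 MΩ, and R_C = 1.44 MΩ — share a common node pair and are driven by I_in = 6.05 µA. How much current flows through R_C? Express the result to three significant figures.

ΣG = 1/26.3 + 1/1.96 + 1/1.44 = 1.243.
Current divider: I(R_C) = I_in · G_k/ΣG = 6.05 × (0.6944/1.243) = 6.05 × 0.5588 = 3.381 µA.

I ≈ 3.38 µA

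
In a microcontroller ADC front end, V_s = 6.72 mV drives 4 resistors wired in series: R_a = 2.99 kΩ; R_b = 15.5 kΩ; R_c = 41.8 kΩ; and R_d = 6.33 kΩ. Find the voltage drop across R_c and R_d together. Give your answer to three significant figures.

Total series resistance ΣR = 2.99 + 15.5 + 41.8 + 6.33 = 66.62 kΩ.
R_{R_c..R_d} = 41.8 + 6.33 = 48.13 kΩ.
By the voltage-divider rule, V = 6.72 × 48.13/66.62 = 4.855 mV.

V ≈ 4.85 mV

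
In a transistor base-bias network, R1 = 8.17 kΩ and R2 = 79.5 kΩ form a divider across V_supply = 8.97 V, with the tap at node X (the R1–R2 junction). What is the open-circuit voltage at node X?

Open-circuit (no load on X): V_th = V_supply · R2/(R1 + R2) = 8.97 × 79.5/(8.170 + 79.5) = 8.134 V.

V_th ≈ 8.13 V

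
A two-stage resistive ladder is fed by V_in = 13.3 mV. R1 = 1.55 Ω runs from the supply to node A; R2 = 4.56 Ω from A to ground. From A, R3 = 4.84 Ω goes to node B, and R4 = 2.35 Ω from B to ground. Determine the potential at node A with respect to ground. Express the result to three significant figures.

The second stage (R3 + R4 = 7.190 Ω) loads node A in parallel with R2.
Effective lower resistance at A: R2 ‖ 7.190 = 2.790 Ω.
So V_A = 13.3 × 0.6429 = 8.550 mV.

V_A ≈ 8.55 mV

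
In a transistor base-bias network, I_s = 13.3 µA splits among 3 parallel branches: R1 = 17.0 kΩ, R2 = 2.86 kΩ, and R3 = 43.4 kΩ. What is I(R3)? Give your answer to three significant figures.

Conductances: ΣG = 1/17.0 + 1/2.86 + 1/43.4 = 0.4315 (1/kΩ).
By the current-divider rule, I = I_s · G_k/ΣG = 13.3 × 0.05340 = 0.7102 µA.

I ≈ 0.710 µA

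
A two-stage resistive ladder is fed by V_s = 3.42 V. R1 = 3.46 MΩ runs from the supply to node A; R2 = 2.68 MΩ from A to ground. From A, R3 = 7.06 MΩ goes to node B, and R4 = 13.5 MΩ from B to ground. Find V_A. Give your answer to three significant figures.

V_A ≈ 1.39 V

Looking into the second stage from A: R3 + R4 = 20.56 MΩ appears in parallel with R2.
R2 ‖ (R3+R4) = 2.371 MΩ.
First divider: V_A = V_s · 2.371/(3.46 + 2.371) = 1.391 V.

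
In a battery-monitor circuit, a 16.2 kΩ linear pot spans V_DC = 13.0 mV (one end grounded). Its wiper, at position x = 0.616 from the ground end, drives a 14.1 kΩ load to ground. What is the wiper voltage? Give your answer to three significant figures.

V_out ≈ 6.30 mV

The pot divides into 6.221 kΩ above the wiper and 9.979 kΩ below.
Lower segment in parallel with the load: 9.979 ‖ 14.1 = 5.843 kΩ.
V_out = 13.0 × 5.843/(6.221 + 5.843) = 6.297 mV.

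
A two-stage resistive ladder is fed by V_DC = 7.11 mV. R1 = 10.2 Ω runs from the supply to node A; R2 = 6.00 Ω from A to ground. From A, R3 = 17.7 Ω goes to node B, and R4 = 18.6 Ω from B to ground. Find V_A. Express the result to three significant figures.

The second stage (R3 + R4 = 36.30 Ω) loads node A in parallel with R2.
R2 ‖ (R3+R4) = 5.149 Ω.
So V_A = 7.11 × 0.3355 = 2.385 mV.

V_A ≈ 2.39 mV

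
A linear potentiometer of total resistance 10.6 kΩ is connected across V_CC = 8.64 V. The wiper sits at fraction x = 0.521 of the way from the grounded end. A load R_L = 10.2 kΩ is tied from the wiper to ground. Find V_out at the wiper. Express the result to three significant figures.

Lower segment x·R_p = 5.523 kΩ; upper segment (1−x)·R_p = 5.077 kΩ.
Lower segment in parallel with the load: 5.523 ‖ 10.2 = 3.583 kΩ.
Loaded-divider output: V_out = 8.64 × 0.4137 = 3.574 V.
(Unloaded: V_out = x·V_CC = 4.50 V.)

V_out ≈ 3.57 V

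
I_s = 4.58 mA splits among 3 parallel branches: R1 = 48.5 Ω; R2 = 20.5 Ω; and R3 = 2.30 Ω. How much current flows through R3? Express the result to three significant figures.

I ≈ 3.95 mA

ΣG = 1/48.5 + 1/20.5 + 1/2.30 = 0.5042.
By the current-divider rule, I = I_s · G_k/ΣG = 4.58 × 0.8624 = 3.950 mA.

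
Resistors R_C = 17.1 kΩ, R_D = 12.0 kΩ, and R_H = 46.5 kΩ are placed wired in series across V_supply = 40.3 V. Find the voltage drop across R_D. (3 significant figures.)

V ≈ 6.40 V

Series total: ΣR = 17.1 + 12.0 + 46.5 = 75.60 kΩ.
By the voltage-divider rule, V = 40.3 × 12.00/75.60 = 6.397 V.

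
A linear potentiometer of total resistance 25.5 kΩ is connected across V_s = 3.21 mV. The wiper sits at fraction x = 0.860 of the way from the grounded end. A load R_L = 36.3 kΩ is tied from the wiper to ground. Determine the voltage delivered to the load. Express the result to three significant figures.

V_out ≈ 2.55 mV

The pot divides into 3.570 kΩ above the wiper and 21.93 kΩ below.
R_L loads the lower segment: effective lower R = 13.67 kΩ.
Loaded-divider output: V_out = 3.21 × 0.7929 = 2.545 mV.
(Unloaded: V_out = x·V_s = 2.76 mV.)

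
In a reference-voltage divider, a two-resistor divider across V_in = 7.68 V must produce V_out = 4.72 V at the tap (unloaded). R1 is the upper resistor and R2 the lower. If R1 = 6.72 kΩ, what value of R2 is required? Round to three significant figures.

R2 ≈ 10.7 kΩ

Required fraction k = V_out/V_in = 0.6146.
So R2 = R1 · V_out/(V_in − V_out) = 6.72 × 4.72/(7.68 − 4.72) = 6.72 × 1.595 = 10.72 kΩ.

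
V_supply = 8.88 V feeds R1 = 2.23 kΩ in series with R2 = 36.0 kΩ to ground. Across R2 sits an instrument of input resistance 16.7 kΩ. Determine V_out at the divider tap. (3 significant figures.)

R2 ‖ R_L = (36.0 × 16.7)/(36.0 + 16.7) = 11.41 kΩ.
Then V_out = V_supply · R2'/(R1 + R2') = 8.88 × 11.41/13.64 = 7.428 V.

V_out ≈ 7.43 V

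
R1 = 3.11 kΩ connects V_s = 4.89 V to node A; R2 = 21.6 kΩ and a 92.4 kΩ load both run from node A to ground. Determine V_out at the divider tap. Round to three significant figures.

V_out ≈ 4.15 V

R2 ‖ R_L = (21.6 × 92.4)/(21.6 + 92.4) = 17.51 kΩ.
Now apply the divider: V_out = 4.89 × 0.8492 = 4.152 V.
(Unloaded it would be 4.27 V; the load pulls it down.)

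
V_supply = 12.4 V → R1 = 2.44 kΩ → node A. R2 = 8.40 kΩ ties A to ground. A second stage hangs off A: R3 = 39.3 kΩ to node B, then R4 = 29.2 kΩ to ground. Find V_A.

The second stage (R3 + R4 = 68.50 kΩ) loads node A in parallel with R2.
R2 ‖ (R3+R4) = 7.482 kΩ.
First divider: V_A = V_supply · 7.482/(2.44 + 7.482) = 9.351 V.

V_A ≈ 9.35 V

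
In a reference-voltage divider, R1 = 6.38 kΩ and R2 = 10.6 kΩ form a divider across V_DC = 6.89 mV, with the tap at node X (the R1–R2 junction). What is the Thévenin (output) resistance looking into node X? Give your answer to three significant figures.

Looking into X with the source shorted: R_th = R1·R2/(R1+R2) = 6.380 × 10.6/16.98 = 3.983 kΩ.

R_th ≈ 3.98 kΩ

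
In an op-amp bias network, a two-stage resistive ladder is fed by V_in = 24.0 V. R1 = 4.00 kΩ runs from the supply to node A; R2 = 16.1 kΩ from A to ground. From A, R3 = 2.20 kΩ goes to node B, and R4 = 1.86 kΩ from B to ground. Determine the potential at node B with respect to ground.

Node A sees R2 in parallel with the series input of stage 2, R3 + R4 = 4.060 kΩ.
R2 ‖ (R3+R4) = 3.242 kΩ.
V_A = 24.0 × 3.242/(4.00 + 3.242) = 10.74 V.
Then the unloaded second divider: V_B = V_A × R4/(R3+R4) = 10.74 × 0.4581 = 4.922 V.

V_B ≈ 4.92 V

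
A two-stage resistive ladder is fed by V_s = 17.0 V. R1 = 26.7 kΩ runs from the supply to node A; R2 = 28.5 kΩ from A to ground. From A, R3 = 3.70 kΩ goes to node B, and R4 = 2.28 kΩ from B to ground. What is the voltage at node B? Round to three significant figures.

V_B ≈ 1.01 V

Looking into the second stage from A: R3 + R4 = 5.980 kΩ appears in parallel with R2.
Effective lower resistance at A: R2 ‖ 5.980 = 4.943 kΩ.
So V_A = 17.0 × 0.1562 = 2.656 V.
Then the unloaded second divider: V_B = V_A × R4/(R3+R4) = 2.656 × 0.3813 = 1.012 V.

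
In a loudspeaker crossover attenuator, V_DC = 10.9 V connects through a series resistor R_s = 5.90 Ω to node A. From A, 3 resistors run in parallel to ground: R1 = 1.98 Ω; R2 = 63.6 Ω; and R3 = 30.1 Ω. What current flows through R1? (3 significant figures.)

Combine the parallel branches: R_p = (1/1.98 + 1/63.6 + 1/30.1)⁻¹ = 1.805 Ω.
V_A by voltage divider: V_A = 10.9 × 1.805/(5.90 + 1.805) = 2.554 V.
Branch current I = V_A/R1 = 2.554/1.98 = 1.290 A.
(Equivalently: I_total = 1.415 A, then current-divider fraction G_k/ΣG = 0.9116.)

I ≈ 1.29 A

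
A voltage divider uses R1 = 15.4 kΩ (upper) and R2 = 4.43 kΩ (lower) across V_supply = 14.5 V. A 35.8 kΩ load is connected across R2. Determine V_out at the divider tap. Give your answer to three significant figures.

V_out ≈ 2.96 V

First combine the lower leg with the load: R2 ‖ R_L = 3.942 kΩ.
Then V_out = V_supply · R2'/(R1 + R2') = 14.5 × 3.942/19.34 = 2.955 V.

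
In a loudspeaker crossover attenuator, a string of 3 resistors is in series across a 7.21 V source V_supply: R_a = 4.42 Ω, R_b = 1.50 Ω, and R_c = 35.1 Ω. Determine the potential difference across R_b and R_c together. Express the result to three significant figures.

V ≈ 6.43 V

Total series resistance ΣR = 4.42 + 1.50 + 35.1 = 41.02 Ω.
R_{R_b..R_c} = 1.50 + 35.1 = 36.60 Ω.
Voltage divider: V = V_supply · (36.60 / 41.02) = 7.21 × 0.8922 = 6.433 V.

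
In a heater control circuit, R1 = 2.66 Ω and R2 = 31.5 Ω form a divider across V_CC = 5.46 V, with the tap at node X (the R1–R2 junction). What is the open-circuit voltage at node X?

Open-circuit (no load on X): V_th = V_CC · R2/(R1 + R2) = 5.46 × 31.5/(2.660 + 31.5) = 5.035 V.

V_th ≈ 5.03 V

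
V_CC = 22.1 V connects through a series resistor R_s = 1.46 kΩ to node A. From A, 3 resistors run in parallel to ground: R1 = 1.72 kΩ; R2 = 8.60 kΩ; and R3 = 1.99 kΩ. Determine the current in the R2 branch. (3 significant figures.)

I ≈ 0.934 mA

Combine the parallel branches: R_p = (1/1.72 + 1/8.60 + 1/1.99)⁻¹ = 0.8332 kΩ.
V_A by voltage divider: V_A = 22.1 × 0.8332/(1.46 + 0.8332) = 8.030 V.
I(R2) = V_A / R2 = 8.030/8.60 = 0.9337 mA.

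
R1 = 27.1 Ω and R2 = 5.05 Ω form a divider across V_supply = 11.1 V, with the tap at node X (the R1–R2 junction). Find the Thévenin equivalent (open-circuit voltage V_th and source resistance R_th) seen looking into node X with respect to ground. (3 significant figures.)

V_th ≈ 1.74 V, R_th ≈ 4.26 Ω

V_th is the unloaded tap voltage: V_supply · R2/(R1+R2) = 11.1 × 0.1571 = 1.744 V.
With V_supply suppressed (replaced by a short), R_th = R1 ‖ R2 = (27.10 × 5.05)/(27.10 + 5.05) = 4.257 Ω.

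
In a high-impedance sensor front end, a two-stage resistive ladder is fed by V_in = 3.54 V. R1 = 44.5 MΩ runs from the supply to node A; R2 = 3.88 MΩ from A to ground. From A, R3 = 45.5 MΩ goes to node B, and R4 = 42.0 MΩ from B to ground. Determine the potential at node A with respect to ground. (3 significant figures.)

The second stage (R3 + R4 = 87.50 MΩ) loads node A in parallel with R2.
Effective lower resistance at A: R2 ‖ 87.50 = 3.715 MΩ.
So V_A = 3.54 × 0.07706 = 0.2728 V.

V_A ≈ 0.273 V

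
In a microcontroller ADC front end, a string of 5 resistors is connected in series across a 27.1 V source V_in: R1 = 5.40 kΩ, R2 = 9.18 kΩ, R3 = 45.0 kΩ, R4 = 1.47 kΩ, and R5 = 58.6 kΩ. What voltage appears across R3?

V ≈ 10.2 V

Total series resistance ΣR = 5.40 + 9.18 + 45.0 + 1.47 + 58.6 = 119.7 kΩ.
By the voltage-divider rule, V = 27.1 × 45.00/119.7 = 10.19 V.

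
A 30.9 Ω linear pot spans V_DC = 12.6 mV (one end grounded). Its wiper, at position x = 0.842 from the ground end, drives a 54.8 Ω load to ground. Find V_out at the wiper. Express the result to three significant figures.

V_out ≈ 9.87 mV

The pot divides into 4.882 Ω above the wiper and 26.02 Ω below.
(x·R_p) ‖ R_L = 17.64 Ω.
V_out = 12.6 × 17.64/(4.882 + 17.64) = 9.869 mV.
(Unloaded: V_out = x·V_DC = 10.6 mV.)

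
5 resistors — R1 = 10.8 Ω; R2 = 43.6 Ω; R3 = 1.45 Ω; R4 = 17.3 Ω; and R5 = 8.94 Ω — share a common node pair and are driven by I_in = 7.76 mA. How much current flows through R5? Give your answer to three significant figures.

I ≈ 0.890 mA

Total conductance ΣG = 1/10.8 + 1/43.6 + 1/1.45 + 1/17.3 + 1/8.94 = 0.9748 (units of 1/Ω).
R5 takes the fraction G_k/ΣG = 0.1119/0.9748 = 0.1147, so I = 7.76 × 0.1147 = 0.8904 mA.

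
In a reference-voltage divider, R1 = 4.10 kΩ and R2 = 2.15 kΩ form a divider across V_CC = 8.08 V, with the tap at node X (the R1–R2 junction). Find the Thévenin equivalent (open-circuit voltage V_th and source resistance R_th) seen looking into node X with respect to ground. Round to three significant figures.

Open-circuit (no load on X): V_th = V_CC · R2/(R1 + R2) = 8.08 × 2.15/(4.100 + 2.15) = 2.780 V.
Zeroing V_CC shorts the top of R1 to ground, so R_th = R1 ‖ R2 = 1.410 kΩ.

V_th ≈ 2.78 V, R_th ≈ 1.41 kΩ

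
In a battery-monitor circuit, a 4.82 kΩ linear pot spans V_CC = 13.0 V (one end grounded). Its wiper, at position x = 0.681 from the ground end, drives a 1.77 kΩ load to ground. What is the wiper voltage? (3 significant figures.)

The pot divides into 1.538 kΩ above the wiper and 3.282 kΩ below.
Lower segment in parallel with the load: 3.282 ‖ 1.77 = 1.150 kΩ.
V_out = 13.0 × 1.150/(1.538 + 1.150) = 5.562 V.

V_out ≈ 5.56 V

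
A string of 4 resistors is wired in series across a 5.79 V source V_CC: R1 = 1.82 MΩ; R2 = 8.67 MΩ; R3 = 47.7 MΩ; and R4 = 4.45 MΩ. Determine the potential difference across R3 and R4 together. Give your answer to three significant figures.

Series total: ΣR = 1.82 + 8.67 + 47.7 + 4.45 = 62.64 MΩ.
R_{R3..R4} = 47.7 + 4.45 = 52.15 MΩ.
Voltage divider: V = V_CC · (52.15 / 62.64) = 5.79 × 0.8325 = 4.820 V.

V ≈ 4.82 V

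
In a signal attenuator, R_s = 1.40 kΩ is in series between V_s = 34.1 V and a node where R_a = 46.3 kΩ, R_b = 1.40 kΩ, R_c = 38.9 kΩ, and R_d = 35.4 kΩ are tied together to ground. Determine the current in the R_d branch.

Combine the parallel branches: R_p = (1/46.3 + 1/1.40 + 1/38.9 + 1/35.4)⁻¹ = 1.266 kΩ.
Node voltage V_A = V_s · R_p/(R_s + R_p) = 34.1 × 0.4749 = 16.19 V.
I(R_d) = V_A / R_d = 16.19/35.4 = 0.4574 mA.

I ≈ 0.457 mA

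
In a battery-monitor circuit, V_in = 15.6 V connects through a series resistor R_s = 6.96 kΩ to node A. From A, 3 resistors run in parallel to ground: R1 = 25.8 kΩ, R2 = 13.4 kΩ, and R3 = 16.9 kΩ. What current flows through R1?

Equivalent of the parallel group: R_p = 5.795 kΩ.
V_A = 15.6 × 5.795/12.76 = 7.088 V.
I(R1) = V_A / R1 = 7.088/25.8 = 0.2747 mA.

I ≈ 0.275 mA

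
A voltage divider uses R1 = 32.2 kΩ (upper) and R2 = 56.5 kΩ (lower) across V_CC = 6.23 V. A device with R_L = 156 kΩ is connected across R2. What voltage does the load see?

V_out ≈ 3.51 V

R2 ‖ R_L = (56.5 × 156)/(56.5 + 156) = 41.48 kΩ.
Voltage divider with the loaded lower leg: V_out = 6.23 × 41.48/(32.2 + 41.48) = 6.23 × 0.5630 = 3.507 V.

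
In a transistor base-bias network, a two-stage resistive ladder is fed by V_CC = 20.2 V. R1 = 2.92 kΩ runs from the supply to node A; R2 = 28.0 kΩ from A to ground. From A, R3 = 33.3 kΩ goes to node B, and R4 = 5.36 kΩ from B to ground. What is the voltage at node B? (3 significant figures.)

V_B ≈ 2.37 V

Node A sees R2 in parallel with the series input of stage 2, R3 + R4 = 38.66 kΩ.
R2 ‖ (R3+R4) = 16.24 kΩ.
V_A = 20.2 × 16.24/(2.92 + 16.24) = 17.12 V.
V_B = V_A × 0.1386 = 2.374 V.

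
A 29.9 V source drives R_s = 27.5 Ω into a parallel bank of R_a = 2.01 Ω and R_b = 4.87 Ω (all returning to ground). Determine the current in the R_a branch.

I ≈ 0.732 A

Equivalent of the parallel group: R_p = 1.423 Ω.
Node voltage V_A = V_s · R_p/(R_s + R_p) = 29.9 × 0.04919 = 1.471 V.
Branch current I = V_A/R_a = 1.471/2.01 = 0.7318 A.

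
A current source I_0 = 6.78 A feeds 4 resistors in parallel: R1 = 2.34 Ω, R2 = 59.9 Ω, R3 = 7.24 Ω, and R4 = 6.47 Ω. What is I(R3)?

ΣG = 1/2.34 + 1/59.9 + 1/7.24 + 1/6.47 = 0.7367.
Current divider: I(R3) = I_0 · G_k/ΣG = 6.78 × (0.1381/0.7367) = 6.78 × 0.1875 = 1.271 A.

I ≈ 1.27 A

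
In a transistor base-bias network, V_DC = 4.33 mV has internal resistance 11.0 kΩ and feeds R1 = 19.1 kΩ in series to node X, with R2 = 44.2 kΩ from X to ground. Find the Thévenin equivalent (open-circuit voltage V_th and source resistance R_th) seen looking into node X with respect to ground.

V_th ≈ 2.58 mV, R_th ≈ 17.9 kΩ

R1' = 11.0 + 19.1 = 30.10 kΩ (source resistance + R1).
Open-circuit (no load on X): V_th = V_DC · R2/(R1' + R2) = 4.33 × 44.2/(30.10 + 44.2) = 2.576 mV.
Looking into X with the source shorted: R_th = R1'·R2/(R1'+R2) = 30.10 × 44.2/74.30 = 17.91 kΩ.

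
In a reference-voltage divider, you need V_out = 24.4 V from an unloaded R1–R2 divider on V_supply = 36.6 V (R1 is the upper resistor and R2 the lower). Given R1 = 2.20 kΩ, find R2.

R2 ≈ 4.40 kΩ

V_out/V_supply = R2/(R1+R2) = 0.6667.
So R2 = R1 · V_out/(V_supply − V_out) = 2.20 × 24.4/(36.6 − 24.4) = 2.20 × 2.000 = 4.400 kΩ.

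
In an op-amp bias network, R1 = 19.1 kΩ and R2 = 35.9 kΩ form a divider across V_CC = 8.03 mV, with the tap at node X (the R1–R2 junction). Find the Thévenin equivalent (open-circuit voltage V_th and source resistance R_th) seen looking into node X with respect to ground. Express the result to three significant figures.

Open-circuit (no load on X): V_th = V_CC · R2/(R1 + R2) = 8.03 × 35.9/(19.10 + 35.9) = 5.241 mV.
Zeroing V_CC shorts the top of R1 to ground, so R_th = R1 ‖ R2 = 12.47 kΩ.

V_th ≈ 5.24 mV, R_th ≈ 12.5 kΩ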